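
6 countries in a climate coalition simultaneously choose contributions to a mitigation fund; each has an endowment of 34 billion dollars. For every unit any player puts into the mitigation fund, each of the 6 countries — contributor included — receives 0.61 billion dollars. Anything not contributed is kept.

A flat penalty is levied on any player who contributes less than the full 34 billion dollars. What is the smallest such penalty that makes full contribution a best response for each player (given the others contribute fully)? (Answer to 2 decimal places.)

Given the others contribute fully, the best deviation is to contribute 0 (any partial contribution still incurs the fine and gives up units whose private return 0.61 is below 1).
Deviating from 34 to 0 saves 34 billion dollars but forfeits the deviator's share of the drop in the mitigation fund: 0.61 × 34 = 20.74.
So the deviation gain is 34 − 20.74 = 13.26, and the fine must be at least 13.26 billion dollars to wipe it out.

13.26 billion dollars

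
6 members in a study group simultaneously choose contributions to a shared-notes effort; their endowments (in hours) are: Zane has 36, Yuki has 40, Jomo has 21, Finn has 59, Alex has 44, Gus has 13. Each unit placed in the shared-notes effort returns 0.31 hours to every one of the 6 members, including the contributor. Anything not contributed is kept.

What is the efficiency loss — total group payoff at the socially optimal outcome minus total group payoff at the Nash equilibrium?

The private return per contributed unit is 0.31 < 1 for everyone, so the Nash equilibrium is zero contribution and the group total is Σ E_j = 36 + 40 + 21 + 59 + 44 + 13 = 213.
Each contributed unit returns 1.860 to the group, so the social optimum is full contribution by everyone: group total = 1.860 × 213 = 396.18.
Efficiency loss = (1.860 − 1) × 213 = 183.18.

183.18 hours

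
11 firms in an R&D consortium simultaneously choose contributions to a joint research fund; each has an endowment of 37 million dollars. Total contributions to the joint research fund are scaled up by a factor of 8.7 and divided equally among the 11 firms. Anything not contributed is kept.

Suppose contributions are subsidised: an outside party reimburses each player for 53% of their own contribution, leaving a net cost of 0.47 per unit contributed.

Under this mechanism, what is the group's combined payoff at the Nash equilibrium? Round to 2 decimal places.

With the mechanism, a contributed unit returns (8.7/11) / 0.47 = 1.6828 per unit of net cost to the contributor — now above 1 — so contributing fully is weakly dominant for every player.
At the Nash equilibrium everyone contributes 37. Group total payoff = 11 × (37 × 0.53 + 8.7 × 37) = 3756.61.

3756.61 million dollars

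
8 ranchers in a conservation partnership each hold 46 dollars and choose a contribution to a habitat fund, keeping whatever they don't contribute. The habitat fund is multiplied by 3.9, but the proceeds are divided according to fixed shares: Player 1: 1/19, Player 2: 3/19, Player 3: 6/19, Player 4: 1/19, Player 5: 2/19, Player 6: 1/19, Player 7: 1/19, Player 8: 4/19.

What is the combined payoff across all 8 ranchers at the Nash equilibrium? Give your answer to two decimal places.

501.40 dollars

Each unit j contributes comes back to j as 3.9 × (j's share), so j prefers to contribute only if that share exceeds 1/3.9 = 0.2564; otherwise keeping the unit dominates.
The only share above 0.2564 is Player 3's 6/19, contributing 46; the remaining 7 contribute 0. Total contributed: 46.
The habitat fund pays out 3.9 × 46 = 179.40 in total (split across the unequal shares, but the aggregate is all that matters for the group sum).
The 7 free-riders keep 46 each, adding 322. Group total = 322 + 179.40 = 501.40.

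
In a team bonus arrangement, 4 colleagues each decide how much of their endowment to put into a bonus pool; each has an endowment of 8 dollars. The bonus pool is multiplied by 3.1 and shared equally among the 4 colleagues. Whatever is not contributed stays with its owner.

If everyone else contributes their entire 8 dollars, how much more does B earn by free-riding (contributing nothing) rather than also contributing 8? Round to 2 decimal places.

Switching from a contribution of 8 to 0 lets B keep an extra 8 dollars, but lowers the bonus pool by 8, which costs B their own share of that drop: 3.1/4 × 8 = 6.20.
Net gain = 8 − 6.20 = 1.80. The private return per contributed unit (0.7750) is below 1, so free-riding is indeed the best response regardless of what the others do.

1.80 dollars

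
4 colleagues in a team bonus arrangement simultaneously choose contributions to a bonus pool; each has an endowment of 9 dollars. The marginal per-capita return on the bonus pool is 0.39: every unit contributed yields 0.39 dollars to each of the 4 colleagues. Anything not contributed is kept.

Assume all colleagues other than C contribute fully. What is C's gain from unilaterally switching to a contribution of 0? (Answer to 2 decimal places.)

5.49 dollars

Switching from a contribution of 9 to 0 lets C keep an extra 9 dollars, but lowers the bonus pool by 9, which costs C their own share of that drop: 0.39 × 9 = 3.51.
Net gain = 9 − 3.51 = 5.49. The private return per contributed unit (0.39) is below 1, so free-riding is indeed the best response regardless of what the others do.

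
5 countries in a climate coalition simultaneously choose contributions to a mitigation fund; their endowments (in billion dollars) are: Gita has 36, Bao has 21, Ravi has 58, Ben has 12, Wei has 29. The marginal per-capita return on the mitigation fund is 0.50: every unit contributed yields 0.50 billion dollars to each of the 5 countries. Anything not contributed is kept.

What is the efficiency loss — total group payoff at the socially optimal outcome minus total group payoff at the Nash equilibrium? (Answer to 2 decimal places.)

The private return per contributed unit is 0.50 < 1 for everyone, so the Nash equilibrium is zero contribution and the group total is Σ E_j = 36 + 21 + 58 + 12 + 29 = 156.
Each contributed unit returns 2.500 to the group, so the social optimum is full contribution by everyone: group total = 2.500 × 156 = 390.00.
Efficiency loss = (2.500 − 1) × 156 = 234.00.

234.00 billion dollars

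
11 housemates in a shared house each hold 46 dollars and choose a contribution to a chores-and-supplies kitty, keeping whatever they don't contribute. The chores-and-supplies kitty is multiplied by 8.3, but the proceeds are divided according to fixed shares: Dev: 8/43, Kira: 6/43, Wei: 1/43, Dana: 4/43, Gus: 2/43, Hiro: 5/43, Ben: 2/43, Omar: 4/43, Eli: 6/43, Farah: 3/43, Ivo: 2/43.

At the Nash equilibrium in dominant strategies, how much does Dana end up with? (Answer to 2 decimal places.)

152.55 dollars

Player j's private return per contributed unit is 8.3 × (j's share). Contributing is weakly dominant for j when that share is at least 1/8.3 = 0.1205, and contributing 0 is dominant otherwise.
The shares above 0.1205 belong to Dev, Kira and Eli, contributing 46 each; the remaining 8 contribute 0. Total contributed: 138.
Dana keeps 46 and receives 8.3 × 138 × 4/43 = 106.55 from the chores-and-supplies kitty, for a payoff of 152.55.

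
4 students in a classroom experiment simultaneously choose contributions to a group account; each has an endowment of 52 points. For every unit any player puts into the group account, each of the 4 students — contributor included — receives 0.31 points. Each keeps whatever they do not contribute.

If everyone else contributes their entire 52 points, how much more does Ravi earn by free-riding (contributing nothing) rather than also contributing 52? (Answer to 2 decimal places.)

Switching from a contribution of 52 to 0 lets Ravi keep an extra 52 points, but lowers the group account by 52, which costs Ravi their own share of that drop: 0.31 × 52 = 16.12.
Net gain = 52 − 16.12 = 35.88. The private return per contributed unit (0.31) is below 1, so free-riding is indeed the best response regardless of what the others do.

35.88 points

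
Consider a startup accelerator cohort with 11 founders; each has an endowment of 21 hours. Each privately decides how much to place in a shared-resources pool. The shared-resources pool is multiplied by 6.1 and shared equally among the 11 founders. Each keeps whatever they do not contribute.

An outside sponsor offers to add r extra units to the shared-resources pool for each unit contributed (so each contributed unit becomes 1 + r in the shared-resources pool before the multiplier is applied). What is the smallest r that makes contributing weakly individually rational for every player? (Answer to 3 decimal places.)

0.803

With matching at rate r, one contributed unit becomes (1 + r) in the shared-resources pool and returns 6.1 × (1 + r) / 11 to the contributor.
Setting this equal to 1: 1 + r = 11/6.1 = 1.8033.
So the minimum matching rate is r = 1.8033 − 1 = 0.803.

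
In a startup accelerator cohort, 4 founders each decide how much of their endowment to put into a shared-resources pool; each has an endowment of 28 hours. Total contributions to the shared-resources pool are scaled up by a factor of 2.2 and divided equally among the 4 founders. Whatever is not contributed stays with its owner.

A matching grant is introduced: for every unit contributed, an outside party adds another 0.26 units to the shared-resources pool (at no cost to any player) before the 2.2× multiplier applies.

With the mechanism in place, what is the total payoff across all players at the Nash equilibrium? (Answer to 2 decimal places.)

112.00 hours

With the mechanism, a contributed unit returns 2.2 × 1.26 / 4 = 0.6930 per unit of net cost — still below 1 — so contributing 0 remains dominant for every player.
Everyone keeps their endowment and the group total is 4 × 28 = 112.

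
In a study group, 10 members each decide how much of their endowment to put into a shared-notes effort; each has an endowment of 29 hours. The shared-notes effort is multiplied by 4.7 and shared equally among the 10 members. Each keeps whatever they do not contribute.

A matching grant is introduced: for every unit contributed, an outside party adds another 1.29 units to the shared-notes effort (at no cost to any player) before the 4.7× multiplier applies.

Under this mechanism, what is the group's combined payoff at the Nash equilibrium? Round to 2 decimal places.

3121.27 hours

Under the mechanism each unit contributed yields 4.7 × 2.29 / 10 = 1.0763 back to its contributor per unit of net cost, which exceeds 1, making full contribution the dominant choice for everyone.
At the Nash equilibrium everyone contributes 29. Group total payoff = 4.7 × 2.29 × 290 = 3121.27.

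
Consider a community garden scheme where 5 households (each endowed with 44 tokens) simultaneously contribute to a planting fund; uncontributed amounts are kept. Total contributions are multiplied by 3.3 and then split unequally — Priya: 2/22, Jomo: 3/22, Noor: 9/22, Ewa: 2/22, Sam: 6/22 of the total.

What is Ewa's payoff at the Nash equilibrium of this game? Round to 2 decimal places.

For player j, contributing a unit is worthwhile iff 3.3 × (j's share) ≥ 1, i.e. iff j's share is at least 0.3030.
Noor alone (share 9/22) is above the threshold, contributing 44; the remaining 4 contribute 0. Total contributed: 44.
Ewa keeps 44 and receives 3.3 × 44 × 2/22 = 13.20 from the planting fund, for a payoff of 57.20.

57.20 tokens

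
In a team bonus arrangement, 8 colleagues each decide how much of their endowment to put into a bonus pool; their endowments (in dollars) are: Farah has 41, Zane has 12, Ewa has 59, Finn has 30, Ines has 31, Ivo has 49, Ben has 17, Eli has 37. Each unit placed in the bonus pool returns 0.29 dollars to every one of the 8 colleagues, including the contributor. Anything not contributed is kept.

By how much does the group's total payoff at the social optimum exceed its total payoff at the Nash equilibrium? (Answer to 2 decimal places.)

The private return per contributed unit is 0.29 < 1 for everyone, so the Nash equilibrium is zero contribution and the group total is Σ E_j = 41 + 12 + 59 + 30 + 31 + 49 + 17 + 37 = 276.
Each contributed unit returns 2.320 to the group, so the social optimum is full contribution by everyone: group total = 2.320 × 276 = 640.32.
Efficiency loss = (2.320 − 1) × 276 = 364.32.

364.32 dollars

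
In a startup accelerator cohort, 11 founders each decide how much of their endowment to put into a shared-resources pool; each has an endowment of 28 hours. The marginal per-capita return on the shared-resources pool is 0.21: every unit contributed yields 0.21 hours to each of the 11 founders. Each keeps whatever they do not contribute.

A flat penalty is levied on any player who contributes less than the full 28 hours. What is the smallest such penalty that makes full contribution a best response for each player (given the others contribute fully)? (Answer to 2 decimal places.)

22.12 hours

Given the others contribute fully, the best deviation is to contribute 0 (any partial contribution still incurs the fine and gives up units whose private return 0.21 is below 1).
Deviating from 28 to 0 saves 28 hours but forfeits the deviator's share of the drop in the shared-resources pool: 0.21 × 28 = 5.88.
So the deviation gain is 28 − 5.88 = 22.12, and the fine must be at least 22.12 hours to wipe it out.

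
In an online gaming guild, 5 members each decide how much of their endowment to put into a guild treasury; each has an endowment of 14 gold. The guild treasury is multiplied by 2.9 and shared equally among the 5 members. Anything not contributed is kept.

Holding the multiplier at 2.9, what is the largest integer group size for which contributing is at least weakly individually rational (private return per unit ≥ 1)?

2

Private return per unit is 2.9/(group size), which is ≥ 1 whenever the group size is ≤ 2.9.
The largest such integer is 2.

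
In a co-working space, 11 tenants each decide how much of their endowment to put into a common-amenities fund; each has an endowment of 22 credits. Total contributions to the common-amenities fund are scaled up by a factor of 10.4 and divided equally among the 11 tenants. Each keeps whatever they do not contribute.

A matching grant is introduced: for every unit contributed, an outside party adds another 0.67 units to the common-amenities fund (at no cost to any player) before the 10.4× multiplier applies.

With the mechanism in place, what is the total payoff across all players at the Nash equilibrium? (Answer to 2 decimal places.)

With the mechanism, a contributed unit returns 10.4 × 1.67 / 11 = 1.5789 per unit of net cost to the contributor — now above 1 — so contributing fully is weakly dominant for every player.
So the Nash equilibrium is full contribution by all 11; the group earns 10.4 × 1.67 × 242 = 4203.06.

4203.06 credits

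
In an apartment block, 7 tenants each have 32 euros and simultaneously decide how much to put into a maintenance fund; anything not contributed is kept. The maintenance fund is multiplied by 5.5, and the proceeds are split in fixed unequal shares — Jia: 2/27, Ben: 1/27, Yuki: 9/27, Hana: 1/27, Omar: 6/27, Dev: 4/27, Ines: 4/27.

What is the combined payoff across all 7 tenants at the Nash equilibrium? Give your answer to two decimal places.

Each unit j contributes comes back to j as 5.5 × (j's share), so j prefers to contribute only if that share exceeds 1/5.5 = 0.1818; otherwise keeping the unit dominates.
The shares above 0.1818 belong to Yuki and Omar, contributing 32 each; the remaining 5 contribute 0. Total contributed: 64.
The maintenance fund pays out 5.5 × 64 = 352.00 in total (split across the unequal shares, but the aggregate is all that matters for the group sum).
The 5 free-riders keep 32 each, adding 160. Group total = 160 + 352.00 = 512.00.

512.00 euros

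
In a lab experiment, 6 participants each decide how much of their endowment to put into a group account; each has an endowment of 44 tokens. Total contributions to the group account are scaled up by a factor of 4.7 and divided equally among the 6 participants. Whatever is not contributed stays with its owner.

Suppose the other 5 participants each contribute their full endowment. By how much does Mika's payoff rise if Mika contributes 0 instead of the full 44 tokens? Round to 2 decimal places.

9.53 tokens

Switching from a contribution of 44 to 0 lets Mika keep an extra 44 tokens, but lowers the group account by 44, which costs Mika their own share of that drop: 4.7/6 × 44 = 34.47.
Net gain = 44 − 34.47 = 9.53. The private return per contributed unit (0.7833) is below 1, so free-riding is indeed the best response regardless of what the others do.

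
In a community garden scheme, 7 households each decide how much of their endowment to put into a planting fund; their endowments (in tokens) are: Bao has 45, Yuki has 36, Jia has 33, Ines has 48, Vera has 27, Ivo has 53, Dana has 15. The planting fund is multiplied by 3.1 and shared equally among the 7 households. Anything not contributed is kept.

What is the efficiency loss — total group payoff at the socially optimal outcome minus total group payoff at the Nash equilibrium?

The private return per contributed unit is 3.1/7 = 0.4429 < 1 for every player regardless of endowment, so the Nash equilibrium is zero contribution and the group total is Σ E_j = 45 + 36 + 33 + 48 + 27 + 53 + 15 = 257.
Each contributed unit returns 3.100 to the group, so the social optimum is full contribution by everyone: group total = 3.100 × 257 = 796.70.
Efficiency loss = (3.100 − 1) × 257 = 539.70.

539.70 tokens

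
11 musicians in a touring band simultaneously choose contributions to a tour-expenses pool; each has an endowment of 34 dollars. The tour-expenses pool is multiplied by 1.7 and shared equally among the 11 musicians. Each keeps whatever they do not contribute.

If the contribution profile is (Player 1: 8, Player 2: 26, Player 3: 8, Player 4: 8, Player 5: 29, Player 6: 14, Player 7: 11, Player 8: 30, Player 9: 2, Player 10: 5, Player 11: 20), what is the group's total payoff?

486.70 dollars

Total contributed: 8 + 26 + 8 + 8 + 29 + 14 + 11 + 30 + 2 + 5 + 20 = 161; total kept: 11 × 34 − 161 = 213.
The tour-expenses pool pays out 1.7 × 161 = 273.70 in aggregate.
Group total = 213 + 273.70 = 486.70.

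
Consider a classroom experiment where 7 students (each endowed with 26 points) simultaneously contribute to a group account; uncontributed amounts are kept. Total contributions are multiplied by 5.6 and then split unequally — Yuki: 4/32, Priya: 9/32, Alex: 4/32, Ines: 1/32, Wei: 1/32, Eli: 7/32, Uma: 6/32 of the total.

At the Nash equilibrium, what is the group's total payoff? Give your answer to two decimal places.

540.80 points

Player j's private return per contributed unit is 5.6 × (j's share). Contributing is weakly dominant for j when that share is at least 1/5.6 = 0.1786, and contributing 0 is dominant otherwise.
Priya, Eli and Uma are above the threshold, contributing 26 each; the remaining 4 contribute 0. Total contributed: 78.
The group account pays out 5.6 × 78 = 436.80 in total (split across the unequal shares, but the aggregate is all that matters for the group sum).
The 4 free-riders keep 26 each, adding 104. Group total = 104 + 436.80 = 540.80.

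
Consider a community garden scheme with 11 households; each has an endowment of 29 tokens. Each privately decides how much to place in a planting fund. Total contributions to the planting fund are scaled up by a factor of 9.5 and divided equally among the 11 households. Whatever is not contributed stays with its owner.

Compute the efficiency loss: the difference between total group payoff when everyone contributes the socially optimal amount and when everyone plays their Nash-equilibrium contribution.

Each contributed unit returns 9.5/11 = 0.8636 to its contributor — below 1 — so contributing 0 is dominant for every player. At the Nash equilibrium everyone keeps their 29, and the group total is 11 × 29 = 319.
Each contributed unit returns 9.500 to the group as a whole (0.8636 to each of 11 players), which exceeds 1, so the social optimum is full contribution: group total = 9.500 × 319 = 3030.50.
Efficiency loss = 3030.50 − 319 = 2711.50.

2711.50 tokens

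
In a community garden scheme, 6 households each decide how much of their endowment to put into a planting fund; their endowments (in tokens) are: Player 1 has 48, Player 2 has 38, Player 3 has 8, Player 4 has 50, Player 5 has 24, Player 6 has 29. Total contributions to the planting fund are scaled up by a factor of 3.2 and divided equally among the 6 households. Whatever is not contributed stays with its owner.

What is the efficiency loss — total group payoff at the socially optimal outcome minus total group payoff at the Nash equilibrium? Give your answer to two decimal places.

The private return per contributed unit is 3.2/6 = 0.5333 < 1 for every player regardless of endowment, so the Nash equilibrium is zero contribution and the group total is Σ E_j = 48 + 38 + 8 + 50 + 24 + 29 = 197.
Each contributed unit returns 3.200 to the group, so the social optimum is full contribution by everyone: group total = 3.200 × 197 = 630.40.
Efficiency loss = (3.200 − 1) × 197 = 433.40.

433.40 tokens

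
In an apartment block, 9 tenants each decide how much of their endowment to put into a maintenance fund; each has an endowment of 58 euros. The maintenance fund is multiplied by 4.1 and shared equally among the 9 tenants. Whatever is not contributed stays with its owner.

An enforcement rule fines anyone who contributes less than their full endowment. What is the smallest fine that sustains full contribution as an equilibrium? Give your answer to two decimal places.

31.58 euros

Given the others contribute fully, the best deviation is to contribute 0 (any partial contribution still incurs the fine and gives up units whose private return 0.4556 is below 1).
Deviating from 58 to 0 saves 58 euros but forfeits the deviator's share of the drop in the maintenance fund: 4.1/9 × 58 = 26.42.
So the deviation gain is 58 − 26.42 = 31.58, and the fine must be at least 31.58 euros to wipe it out.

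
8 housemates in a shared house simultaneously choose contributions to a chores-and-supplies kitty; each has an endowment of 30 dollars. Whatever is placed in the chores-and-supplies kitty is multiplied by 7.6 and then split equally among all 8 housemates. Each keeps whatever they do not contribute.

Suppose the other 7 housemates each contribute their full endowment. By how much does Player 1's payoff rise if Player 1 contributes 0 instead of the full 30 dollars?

Switching from a contribution of 30 to 0 lets Player 1 keep an extra 30 dollars, but lowers the chores-and-supplies kitty by 30, which costs Player 1 their own share of that drop: 7.6/8 × 30 = 28.50.
Net gain = 30 − 28.50 = 1.50. The private return per contributed unit (0.9500) is below 1, so free-riding is indeed the best response regardless of what the others do.

1.50 dollars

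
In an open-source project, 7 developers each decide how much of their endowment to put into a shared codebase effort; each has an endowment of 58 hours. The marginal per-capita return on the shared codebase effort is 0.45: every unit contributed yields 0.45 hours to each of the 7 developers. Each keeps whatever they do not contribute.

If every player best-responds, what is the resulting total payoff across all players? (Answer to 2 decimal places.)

The private return per contributed unit is 0.45 < 1, so contributing 0 is dominant for every player. At the Nash equilibrium everyone keeps their 58, and the group total is 7 × 58 = 406.

406.00 hours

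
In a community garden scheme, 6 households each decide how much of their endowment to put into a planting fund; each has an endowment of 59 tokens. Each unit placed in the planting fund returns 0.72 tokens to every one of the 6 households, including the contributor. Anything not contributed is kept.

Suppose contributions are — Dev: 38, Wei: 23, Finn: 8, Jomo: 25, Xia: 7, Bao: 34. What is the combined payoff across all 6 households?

802.20 tokens

Total contributed: 38 + 23 + 8 + 25 + 7 + 34 = 135; total kept: 6 × 59 − 135 = 219.
The planting fund pays out 0.72 × 6 × 135 = 583.20 in aggregate.
Group total = 219 + 583.20 = 802.20.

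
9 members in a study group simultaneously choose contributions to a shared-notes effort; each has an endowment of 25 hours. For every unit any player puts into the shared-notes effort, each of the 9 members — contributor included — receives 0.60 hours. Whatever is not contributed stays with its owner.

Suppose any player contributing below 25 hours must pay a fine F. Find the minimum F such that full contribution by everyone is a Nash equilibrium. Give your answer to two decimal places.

10.00 hours

Given the others contribute fully, the best deviation is to contribute 0 (any partial contribution still incurs the fine and gives up units whose private return 0.60 is below 1).
Deviating from 25 to 0 saves 25 hours but forfeits the deviator's share of the drop in the shared-notes effort: 0.60 × 25 = 15.00.
So the deviation gain is 25 − 15.00 = 10.00, and the fine must be at least 10.00 hours to wipe it out.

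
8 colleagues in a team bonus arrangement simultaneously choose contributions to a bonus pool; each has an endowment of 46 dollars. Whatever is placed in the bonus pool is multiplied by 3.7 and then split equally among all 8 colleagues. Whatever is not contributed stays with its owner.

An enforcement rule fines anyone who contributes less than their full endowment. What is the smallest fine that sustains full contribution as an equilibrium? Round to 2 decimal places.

24.73 dollars

Given the others contribute fully, the best deviation is to contribute 0 (any partial contribution still incurs the fine and gives up units whose private return 0.4625 is below 1).
Deviating from 46 to 0 saves 46 dollars but forfeits the deviator's share of the drop in the bonus pool: 3.7/8 × 46 = 21.27.
So the deviation gain is 46 − 21.27 = 24.73, and the fine must be at least 24.73 dollars to wipe it out.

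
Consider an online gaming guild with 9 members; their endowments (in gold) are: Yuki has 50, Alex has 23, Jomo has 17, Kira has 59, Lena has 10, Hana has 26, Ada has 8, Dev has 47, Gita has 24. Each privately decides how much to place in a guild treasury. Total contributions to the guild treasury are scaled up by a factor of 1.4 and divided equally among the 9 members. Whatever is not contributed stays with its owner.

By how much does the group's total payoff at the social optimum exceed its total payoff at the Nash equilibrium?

105.60 gold

The private return per contributed unit is 1.4/9 = 0.1556 < 1 for every player regardless of endowment, so the Nash equilibrium is zero contribution and the group total is Σ E_j = 50 + 23 + 17 + 59 + 10 + 26 + 8 + 47 + 24 = 264.
Each contributed unit returns 1.400 to the group, so the social optimum is full contribution by everyone: group total = 1.400 × 264 = 369.60.
Efficiency loss = (1.400 − 1) × 264 = 105.60.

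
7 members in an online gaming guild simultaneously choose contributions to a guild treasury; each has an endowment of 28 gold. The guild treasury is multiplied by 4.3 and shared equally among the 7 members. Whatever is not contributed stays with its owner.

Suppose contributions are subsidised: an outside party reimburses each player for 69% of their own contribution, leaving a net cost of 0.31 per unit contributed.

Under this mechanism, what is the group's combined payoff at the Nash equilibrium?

With the mechanism, a contributed unit returns (4.3/7) / 0.31 = 1.9816 per unit of net cost to the contributor — now above 1 — so contributing fully is weakly dominant for every player.
At the Nash equilibrium everyone contributes 28. Group total payoff = 7 × (28 × 0.69 + 4.3 × 28) = 978.04.

978.04 gold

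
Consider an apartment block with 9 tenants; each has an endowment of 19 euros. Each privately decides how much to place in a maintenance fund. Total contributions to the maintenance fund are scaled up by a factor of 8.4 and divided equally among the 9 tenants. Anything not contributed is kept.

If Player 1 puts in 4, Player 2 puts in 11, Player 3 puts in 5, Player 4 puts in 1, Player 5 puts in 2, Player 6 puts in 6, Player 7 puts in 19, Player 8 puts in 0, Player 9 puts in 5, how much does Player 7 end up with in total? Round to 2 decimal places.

49.47 euros

Total contributed: 4 + 11 + 5 + 1 + 2 + 6 + 19 + 0 + 5 = 53.
Each receives 8.4 × 53 / 9 = 49.47 from the maintenance fund.
Player 7 keeps 19 − 19 = 0, so Player 7's payoff is 0 + 49.47 = 49.47.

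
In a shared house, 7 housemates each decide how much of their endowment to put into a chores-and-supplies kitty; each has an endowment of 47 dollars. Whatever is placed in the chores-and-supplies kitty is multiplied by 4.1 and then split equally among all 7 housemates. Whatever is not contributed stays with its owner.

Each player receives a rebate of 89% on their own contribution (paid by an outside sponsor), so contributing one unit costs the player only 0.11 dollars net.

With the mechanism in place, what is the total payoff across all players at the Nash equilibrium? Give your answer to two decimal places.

Under the mechanism each unit contributed yields (4.1/7) / 0.11 = 5.3247 back to its contributor per unit of net cost, which exceeds 1, making full contribution the dominant choice for everyone.
At the Nash equilibrium everyone contributes 47. Group total payoff = 7 × (47 × 0.89 + 4.1 × 47) = 1641.71.

1641.71 dollars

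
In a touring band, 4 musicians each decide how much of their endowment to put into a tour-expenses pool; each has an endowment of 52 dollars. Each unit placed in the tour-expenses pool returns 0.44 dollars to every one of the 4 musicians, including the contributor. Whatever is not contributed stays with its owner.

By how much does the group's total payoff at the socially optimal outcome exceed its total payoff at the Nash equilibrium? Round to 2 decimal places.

158.08 dollars

The private return per contributed unit is 0.44 < 1, so contributing 0 is dominant for every player. At the Nash equilibrium everyone keeps their 52, and the group total is 4 × 52 = 208.
Each contributed unit returns 1.760 to the group as a whole (0.44 to each of 4 players), which exceeds 1, so the social optimum is full contribution: group total = 1.760 × 208 = 366.08.
Efficiency loss = 366.08 − 208 = 158.08.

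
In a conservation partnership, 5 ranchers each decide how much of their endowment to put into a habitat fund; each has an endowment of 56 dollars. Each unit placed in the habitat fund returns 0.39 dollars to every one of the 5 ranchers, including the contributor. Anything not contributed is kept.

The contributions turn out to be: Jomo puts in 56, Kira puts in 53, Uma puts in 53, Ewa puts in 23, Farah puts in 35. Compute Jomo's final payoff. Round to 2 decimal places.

85.80 dollars

Total contributed: 56 + 53 + 53 + 23 + 35 = 220.
Each receives 0.39 × 220 = 85.80 from the habitat fund.
Jomo keeps 56 − 56 = 0, so Jomo's payoff is 0 + 85.80 = 85.80.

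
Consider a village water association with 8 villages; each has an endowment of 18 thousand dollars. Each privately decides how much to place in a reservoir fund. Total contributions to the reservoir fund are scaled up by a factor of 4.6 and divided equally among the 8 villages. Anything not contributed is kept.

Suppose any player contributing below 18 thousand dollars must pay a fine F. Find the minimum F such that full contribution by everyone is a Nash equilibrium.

7.65 thousand dollars

Given the others contribute fully, the best deviation is to contribute 0 (any partial contribution still incurs the fine and gives up units whose private return 0.5750 is below 1).
Deviating from 18 to 0 saves 18 thousand dollars but forfeits the deviator's share of the drop in the reservoir fund: 4.6/8 × 18 = 10.35.
So the deviation gain is 18 − 10.35 = 7.65, and the fine must be at least 7.65 thousand dollars to wipe it out.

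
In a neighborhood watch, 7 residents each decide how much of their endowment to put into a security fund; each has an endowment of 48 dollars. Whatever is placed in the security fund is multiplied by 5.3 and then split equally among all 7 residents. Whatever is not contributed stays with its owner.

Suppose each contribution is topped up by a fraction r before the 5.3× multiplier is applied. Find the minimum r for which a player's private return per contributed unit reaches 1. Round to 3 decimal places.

0.321

With matching at rate r, one contributed unit becomes (1 + r) in the security fund and returns 5.3 × (1 + r) / 7 to the contributor.
Setting this equal to 1: 1 + r = 7/5.3 = 1.3208.
So the minimum matching rate is r = 1.3208 − 1 = 0.321.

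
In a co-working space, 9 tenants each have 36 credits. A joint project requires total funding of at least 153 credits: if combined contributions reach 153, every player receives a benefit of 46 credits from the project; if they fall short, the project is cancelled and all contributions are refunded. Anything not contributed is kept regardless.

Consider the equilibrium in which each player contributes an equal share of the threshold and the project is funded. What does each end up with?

65 credits

Equal share of the threshold: 153/9 = 17.
At this profile no one gains by cutting their contribution: any cut drops the total below 153, the project is cancelled, contributions are refunded, and the deviator ends with 36, which is less than 36 − 17 + 46 = 65. Contributing more than 17 just wastes the excess. So contributing exactly 17 is a best response.
Each player's payoff: 36 − 17 + 46 = 65.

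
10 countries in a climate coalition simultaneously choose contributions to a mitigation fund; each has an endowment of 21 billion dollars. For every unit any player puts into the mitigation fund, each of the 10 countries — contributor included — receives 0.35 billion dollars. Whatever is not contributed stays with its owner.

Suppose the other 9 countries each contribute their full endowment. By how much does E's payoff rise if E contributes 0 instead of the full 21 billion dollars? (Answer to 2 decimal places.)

13.65 billion dollars

Switching from a contribution of 21 to 0 lets E keep an extra 21 billion dollars, but lowers the mitigation fund by 21, which costs E their own share of that drop: 0.35 × 21 = 7.35.
Net gain = 21 − 7.35 = 13.65. The private return per contributed unit (0.35) is below 1, so free-riding is indeed the best response regardless of what the others do.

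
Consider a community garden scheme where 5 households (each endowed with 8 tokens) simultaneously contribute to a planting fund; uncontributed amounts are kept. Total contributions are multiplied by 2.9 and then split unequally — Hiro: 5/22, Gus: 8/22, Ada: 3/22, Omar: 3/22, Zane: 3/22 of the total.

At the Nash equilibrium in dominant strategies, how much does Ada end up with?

For player j, contributing a unit is worthwhile iff 2.9 × (j's share) ≥ 1, i.e. iff j's share is at least 0.3448.
Gus alone (share 8/22) is above the threshold, contributing 8; the remaining 4 contribute 0. Total contributed: 8.
Ada keeps 8 and receives 2.9 × 8 × 3/22 = 3.16 from the planting fund, for a payoff of 11.16.

11.16 tokens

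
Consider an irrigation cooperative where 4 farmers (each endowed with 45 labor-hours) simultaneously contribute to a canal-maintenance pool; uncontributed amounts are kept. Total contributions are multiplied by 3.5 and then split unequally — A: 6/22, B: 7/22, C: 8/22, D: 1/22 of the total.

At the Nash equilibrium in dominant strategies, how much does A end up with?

130.91 labor-hours

Player j's private return per contributed unit is 3.5 × (j's share). Contributing is weakly dominant for j when that share is at least 1/3.5 = 0.2857, and contributing 0 is dominant otherwise.
B and C are above the threshold, contributing 45 each; the remaining 2 contribute 0. Total contributed: 90.
A keeps 45 and receives 3.5 × 90 × 6/22 = 85.91 from the canal-maintenance pool, for a payoff of 130.91.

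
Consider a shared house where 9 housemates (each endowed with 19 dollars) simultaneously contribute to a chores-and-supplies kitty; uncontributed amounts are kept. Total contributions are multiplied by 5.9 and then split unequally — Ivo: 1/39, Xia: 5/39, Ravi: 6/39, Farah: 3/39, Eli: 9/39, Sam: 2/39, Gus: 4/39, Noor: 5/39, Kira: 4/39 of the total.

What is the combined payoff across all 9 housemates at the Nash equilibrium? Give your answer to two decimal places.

264.10 dollars

Player j's private return per contributed unit is 5.9 × (j's share). Contributing is weakly dominant for j when that share is at least 1/5.9 = 0.1695, and contributing 0 is dominant otherwise.
Only Eli (9/39) clears that bar, contributing 19; the remaining 8 contribute 0. Total contributed: 19.
The chores-and-supplies kitty pays out 5.9 × 19 = 112.10 in total (split across the unequal shares, but the aggregate is all that matters for the group sum).
The 8 free-riders keep 19 each, adding 152. Group total = 152 + 112.10 = 264.10.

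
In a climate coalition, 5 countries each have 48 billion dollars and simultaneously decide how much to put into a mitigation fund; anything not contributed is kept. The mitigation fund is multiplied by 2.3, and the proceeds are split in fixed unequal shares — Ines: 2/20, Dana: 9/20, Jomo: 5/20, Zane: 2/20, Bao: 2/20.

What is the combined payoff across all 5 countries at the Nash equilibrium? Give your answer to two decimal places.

For player j, contributing a unit is worthwhile iff 2.3 × (j's share) ≥ 1, i.e. iff j's share is at least 0.4348.
Only Dana (9/20) clears that bar, contributing 48; the remaining 4 contribute 0. Total contributed: 48.
The mitigation fund pays out 2.3 × 48 = 110.40 in total (split across the unequal shares, but the aggregate is all that matters for the group sum).
The 4 free-riders keep 48 each, adding 192. Group total = 192 + 110.40 = 302.40.

302.40 billion dollars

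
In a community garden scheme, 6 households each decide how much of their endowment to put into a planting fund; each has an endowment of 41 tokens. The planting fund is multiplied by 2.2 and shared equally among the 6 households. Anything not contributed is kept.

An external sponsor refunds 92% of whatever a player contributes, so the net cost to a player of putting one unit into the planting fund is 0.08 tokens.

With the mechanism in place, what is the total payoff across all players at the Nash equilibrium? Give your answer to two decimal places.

767.52 tokens

With the mechanism, a contributed unit returns (2.2/6) / 0.08 = 4.5833 per unit of net cost to the contributor — now above 1 — so contributing fully is weakly dominant for every player.
At the Nash equilibrium everyone contributes 41. Group total payoff = 6 × (41 × 0.92 + 2.2 × 41) = 767.52.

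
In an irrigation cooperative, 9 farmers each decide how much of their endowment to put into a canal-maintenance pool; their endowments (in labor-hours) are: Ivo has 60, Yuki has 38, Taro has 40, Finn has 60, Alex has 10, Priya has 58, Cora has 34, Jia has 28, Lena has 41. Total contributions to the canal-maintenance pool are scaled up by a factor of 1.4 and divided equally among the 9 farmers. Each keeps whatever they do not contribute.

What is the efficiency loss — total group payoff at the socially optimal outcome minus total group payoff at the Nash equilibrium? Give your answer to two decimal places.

The private return per contributed unit is 1.4/9 = 0.1556 < 1 for every player regardless of endowment, so the Nash equilibrium is zero contribution and the group total is Σ E_j = 60 + 38 + 40 + 60 + 10 + 58 + 34 + 28 + 41 = 369.
Each contributed unit returns 1.400 to the group, so the social optimum is full contribution by everyone: group total = 1.400 × 369 = 516.60.
Efficiency loss = (1.400 − 1) × 369 = 147.60.

147.60 labor-hours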